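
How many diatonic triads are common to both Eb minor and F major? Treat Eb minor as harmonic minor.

Diatonic triads of Eb minor (harmonic minor): Ebm (i), Fdim (ii°), Gbaug (III+), Abm (iv), Bb (V), Cb (VI), Ddim (vii°).
Diatonic triads of F major: F (I), Gm (ii), Am (iii), Bb (IV), C (V), Dm (vi), Edim (vii°).
Matching root and quality in both lists: Bb.
That gives 1 common triad.

1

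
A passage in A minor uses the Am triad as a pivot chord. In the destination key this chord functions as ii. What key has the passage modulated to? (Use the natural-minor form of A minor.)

The numeral ii denotes a minor triad on scale degree 2. With A on degree 2, the tonic of the new key is G.
Degree 2 carries a minor triad in major keys, so the destination is G major.
Check: the diatonic triads of G major are G (I), Am (ii), Bm (iii), C (IV), D (V), Em (vi), F♯dim (vii°) — Am is indeed ii.

G major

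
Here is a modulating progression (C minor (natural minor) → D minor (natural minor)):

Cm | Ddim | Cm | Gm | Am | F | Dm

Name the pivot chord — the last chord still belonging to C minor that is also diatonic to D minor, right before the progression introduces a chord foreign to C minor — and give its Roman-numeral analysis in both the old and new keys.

Chords diatonic to C minor: Cm, Ddim, E♭, Fm, Gm, A♭, B♭.
Reading the progression, the first chord not in that set is Am, so the modulation leaves C minor there.
The chord immediately before Am is Gm, which is diatonic to both keys: v in C minor and iv in D minor.

Gm — v in C minor, iv in D minor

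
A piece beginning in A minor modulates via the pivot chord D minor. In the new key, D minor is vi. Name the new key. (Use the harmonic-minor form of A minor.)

The numeral vi denotes a minor triad on scale degree 6. With D on degree 6, the tonic of the new key is F.
Degree 6 carries a minor triad in major keys, so the destination is F major.
Check: the diatonic triads of F major are F (I), Gm (ii), Am (iii), B♭ (IV), C (V), Dm (vi), Edim (vii°) — D minor is indeed vi.

F major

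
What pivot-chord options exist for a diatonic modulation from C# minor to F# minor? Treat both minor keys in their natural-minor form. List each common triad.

C#m, E, F#m, A

Triads in C# minor (natural minor): C#m (i), D#dim (ii°), E (III), F#m (iv), G#m (v), A (VI), B (VII).
Triads in F# minor (natural minor): F#m (i), G#dim (ii°), A (III), Bm (iv), C#m (v), D (VI), E (VII).
Shared triads with their functions: C#m (i in C# minor, v in F# minor); E (III in C# minor, VII in F# minor); F#m (iv in C# minor, i in F# minor); A (VI in C# minor, III in F# minor).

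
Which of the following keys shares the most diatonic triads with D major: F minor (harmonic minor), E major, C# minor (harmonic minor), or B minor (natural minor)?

B minor

Triads of D major: D (I), Em (ii), F#m (iii), G (IV), A (V), Bm (vi), C#dim (vii°).
F minor (harmonic minor) shares 0: none.
E major shares 2: F#m, A.
C# minor (harmonic minor) shares 2: F#m, A.
B minor (natural minor) shares 7: D, Em, F#m, G, A, Bm, C#dim.
The most common triads (7) are shared with B minor.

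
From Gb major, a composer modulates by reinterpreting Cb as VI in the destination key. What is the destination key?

Eb minor

The numeral VI denotes a major triad on scale degree 6. With Cb on degree 6, the tonic of the new key is Eb.
Degree 6 carries a major triad in minor keys, so the destination is Eb minor.
Check: the diatonic triads of Eb minor (natural minor) are Ebm (i), Fdim (ii°), Gb (III), Abm (iv), Bbm (v), Cb (VI), Db (VII) — Cb is indeed VI.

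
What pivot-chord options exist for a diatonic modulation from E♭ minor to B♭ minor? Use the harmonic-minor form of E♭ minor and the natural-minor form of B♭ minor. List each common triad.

Triads in E♭ minor (harmonic minor): E♭m (i), Fdim (ii°), G♭aug (III+), A♭m (iv), B♭ (V), C♭ (VI), Ddim (vii°).
Triads in B♭ minor (natural minor): B♭m (i), Cdim (ii°), D♭ (III), E♭m (iv), Fm (v), G♭ (VI), A♭ (VII).
Shared triads with their functions: E♭m (i in E♭ minor, iv in B♭ minor).

E♭m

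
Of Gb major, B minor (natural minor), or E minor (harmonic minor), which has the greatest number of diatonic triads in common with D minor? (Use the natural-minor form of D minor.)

E minor

Triads of D minor (natural minor): Dm (i), Edim (ii°), F (III), Gm (iv), Am (v), Bb (VI), C (VII).
Gb major shares 0: none.
B minor (natural minor) shares 0: none.
E minor (harmonic minor) shares 2: Am, C.
The most common triads (2) are shared with E minor.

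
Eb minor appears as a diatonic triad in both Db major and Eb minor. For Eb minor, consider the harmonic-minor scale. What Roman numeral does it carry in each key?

The scale of Db major is Db Eb F Gb Ab Bb C; Eb is degree 2, and the triad built there (Eb-Gb-Bb) is minor, so it is ii.
The scale of Eb minor (harmonic minor) is Eb F Gb Ab Bb Cb D; Eb is degree 1, and the triad built there (Eb-Gb-Bb) is minor, so it is i.

ii in Db major; i in Eb minor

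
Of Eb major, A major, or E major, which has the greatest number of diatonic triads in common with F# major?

E major

Triads of F# major: F# (I), G#m (ii), A#m (iii), B (IV), C# (V), D#m (vi), E#dim (vii°).
Eb major shares 0: none.
A major shares 0: none.
E major shares 2: G#m, B.
The most common triads (2) are shared with E major.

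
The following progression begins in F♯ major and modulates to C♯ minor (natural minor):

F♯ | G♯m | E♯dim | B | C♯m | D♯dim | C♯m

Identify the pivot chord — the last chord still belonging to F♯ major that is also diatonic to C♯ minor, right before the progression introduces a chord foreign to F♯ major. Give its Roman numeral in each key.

B — IV in F♯ major, VII in C♯ minor

Chords diatonic to F♯ major: F♯, G♯m, A♯m, B, C♯, D♯m, E♯dim.
Reading the progression, the first chord not in that set is C♯m, so the modulation leaves F♯ major there.
The chord immediately before C♯m is B, which is diatonic to both keys: IV in F♯ major and VII in C♯ minor.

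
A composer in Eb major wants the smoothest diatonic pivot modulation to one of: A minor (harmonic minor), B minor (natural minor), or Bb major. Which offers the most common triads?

Triads of Eb major: Eb (I), Fm (ii), Gm (iii), Ab (IV), Bb (V), Cm (vi), Ddim (vii°).
A minor (harmonic minor) shares 0: none.
B minor (natural minor) shares 0: none.
Bb major shares 4: Eb, Gm, Bb, Cm.
The most common triads (4) are shared with Bb major.

Bb major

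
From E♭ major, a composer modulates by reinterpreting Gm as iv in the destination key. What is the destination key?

The numeral iv denotes a minor triad on scale degree 4. With G on degree 4, the tonic of the new key is D.
Degree 4 carries a minor triad in minor keys, so the destination is D minor.
Check: the diatonic triads of D minor (natural minor) are Dm (i), Edim (ii°), F (III), Gm (iv), Am (v), B♭ (VI), C (VII) — Gm is indeed iv.

D minor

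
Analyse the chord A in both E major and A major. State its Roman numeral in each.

The scale of E major is E F# G# A B C# D#; A is degree 4, and the triad built there (A-C#-E) is major, so it is IV.
The scale of A major is A B C# D E F# G#; A is degree 1, and the triad built there (A-C#-E) is major, so it is I.

IV in E major; I in A major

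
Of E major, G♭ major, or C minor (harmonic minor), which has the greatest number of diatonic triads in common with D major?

Triads of D major: D (I), Em (ii), F♯m (iii), G (IV), A (V), Bm (vi), C♯dim (vii°).
E major shares 2: F♯m, A.
G♭ major shares 0: none.
C minor (harmonic minor) shares 1: G.
The most common triads (2) are shared with E major.

E major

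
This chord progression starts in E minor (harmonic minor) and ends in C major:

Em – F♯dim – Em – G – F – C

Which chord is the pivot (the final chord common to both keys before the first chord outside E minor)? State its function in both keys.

Chords diatonic to E minor: Em, F♯dim, Gaug, Am, B, C, D♯dim.
Reading the progression, the first chord not in that set is G, so the modulation leaves E minor there.
The chord immediately before G is Em, which is diatonic to both keys: i in E minor and iii in C major.

Em — i in E minor, iii in C major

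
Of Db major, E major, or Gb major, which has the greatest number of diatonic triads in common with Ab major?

Triads of Ab major: Ab (I), Bbm (ii), Cm (iii), Db (IV), Eb (V), Fm (vi), Gdim (vii°).
Db major shares 4: Ab, Bbm, Db, Fm.
E major shares 0: none.
Gb major shares 2: Bbm, Db.
The most common triads (4) are shared with Db major.

Db major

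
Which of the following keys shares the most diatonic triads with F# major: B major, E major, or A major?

Triads of F# major: F# major (I), G# minor (ii), A# minor (iii), B major (IV), C# major (V), D# minor (vi), E# diminished (vii°).
B major shares 4: F#, G#m, B, D#m.
E major shares 2: G#m, B.
A major shares 0: none.
The most common triads (4) are shared with B major.

B major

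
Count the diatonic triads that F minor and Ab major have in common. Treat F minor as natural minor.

7

Diatonic triads of F minor (natural minor): F minor (i), G diminished (ii°), Ab major (III), Bb minor (iv), C minor (v), Db major (VI), Eb major (VII).
Diatonic triads of Ab major: Ab major (I), Bb minor (ii), C minor (iii), Db major (IV), Eb major (V), F minor (vi), G diminished (vii°).
Matching root and quality in both lists: F minor, G diminished, Ab major, Bb minor, C minor, Db major, Eb major.
That gives 7 common triads.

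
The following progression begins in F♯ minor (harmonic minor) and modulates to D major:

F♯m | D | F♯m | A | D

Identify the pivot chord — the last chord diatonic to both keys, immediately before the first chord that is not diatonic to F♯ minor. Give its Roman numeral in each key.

F♯m — i in F♯ minor, iii in D major

Chords diatonic to F♯ minor: F♯m, G♯dim, Aaug, Bm, C♯, D, E♯dim.
Reading the progression, the first chord not in that set is A, so the modulation leaves F♯ minor there.
The chord immediately before A is F♯m, which is diatonic to both keys: i in F♯ minor and iii in D major.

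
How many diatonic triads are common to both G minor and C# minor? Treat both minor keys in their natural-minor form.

0

Diatonic triads of G minor (natural minor): G minor (i), A diminished (ii°), Bb major (III), C minor (iv), D minor (v), Eb major (VI), F major (VII).
Diatonic triads of C# minor (natural minor): C# minor (i), D# diminished (ii°), E major (III), F# minor (iv), G# minor (v), A major (VI), B major (VII).
No triad has the same root and quality in both keys.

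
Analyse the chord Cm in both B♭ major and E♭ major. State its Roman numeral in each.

The scale of B♭ major is B♭ C D E♭ F G A; C is degree 2, and the triad built there (C-E♭-G) is minor, so it is ii.
The scale of E♭ major is E♭ F G A♭ B♭ C D; C is degree 6, and the triad built there (C-E♭-G) is minor, so it is vi.

ii in B♭ major; vi in E♭ major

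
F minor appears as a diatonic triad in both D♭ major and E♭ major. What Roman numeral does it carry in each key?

The scale of D♭ major is D♭ E♭ F G♭ A♭ B♭ C; F is degree 3, and the triad built there (F-A♭-C) is minor, so it is iii.
The scale of E♭ major is E♭ F G A♭ B♭ C D; F is degree 2, and the triad built there (F-A♭-C) is minor, so it is ii.

iii in D♭ major; ii in E♭ major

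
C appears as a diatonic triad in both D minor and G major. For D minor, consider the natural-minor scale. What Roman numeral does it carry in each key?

VII in D minor; IV in G major

The scale of D minor (natural minor) is D E F G A Bb C; C is degree 7, and the triad built there (C-E-G) is major, so it is VII.
The scale of G major is G A B C D E F#; C is degree 4, and the triad built there (C-E-G) is major, so it is IV.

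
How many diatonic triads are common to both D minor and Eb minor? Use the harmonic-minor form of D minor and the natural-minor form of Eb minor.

0

Diatonic triads of D minor (harmonic minor): Dm (i), Edim (ii°), Faug (III+), Gm (iv), A (V), Bb (VI), C#dim (vii°).
Diatonic triads of Eb minor (natural minor): Ebm (i), Fdim (ii°), Gb (III), Abm (iv), Bbm (v), Cb (VI), Db (VII).
No triad has the same root and quality in both keys.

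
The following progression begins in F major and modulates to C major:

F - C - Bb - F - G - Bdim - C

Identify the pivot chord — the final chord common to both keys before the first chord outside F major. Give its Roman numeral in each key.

Chords diatonic to F major: F, Gm, Am, Bb, C, Dm, Edim.
Reading the progression, the first chord not in that set is G, so the modulation leaves F major there.
The chord immediately before G is F, which is diatonic to both keys: I in F major and IV in C major.

F — I in F major, IV in C major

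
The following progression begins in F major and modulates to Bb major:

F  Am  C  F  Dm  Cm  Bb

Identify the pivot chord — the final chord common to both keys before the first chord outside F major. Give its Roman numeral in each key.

Chords diatonic to F major: F, Gm, Am, Bb, C, Dm, Edim.
Reading the progression, the first chord not in that set is Cm, so the modulation leaves F major there.
The chord immediately before Cm is Dm, which is diatonic to both keys: vi in F major and iii in Bb major.

Dm — vi in F major, iii in Bb major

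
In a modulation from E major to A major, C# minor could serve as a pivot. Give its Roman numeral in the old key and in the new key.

vi in E major; iii in A major

The scale of E major is E F# G# A B C# D#; C# is degree 6, and the triad built there (C#-E-G#) is minor, so it is vi.
The scale of A major is A B C# D E F# G#; C# is degree 3, and the triad built there (C#-E-G#) is minor, so it is iii.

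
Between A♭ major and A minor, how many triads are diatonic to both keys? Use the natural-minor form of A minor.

Diatonic triads of A♭ major: A♭ major (I), B♭ minor (ii), C minor (iii), D♭ major (IV), E♭ major (V), F minor (vi), G diminished (vii°).
Diatonic triads of A minor (natural minor): A minor (i), B diminished (ii°), C major (III), D minor (iv), E minor (v), F major (VI), G major (VII).
No triad has the same root and quality in both keys.

0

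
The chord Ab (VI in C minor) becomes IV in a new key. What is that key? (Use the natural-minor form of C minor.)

The numeral IV denotes a major triad on scale degree 4. With Ab on degree 4, the tonic of the new key is Eb.
Degree 4 carries a major triad in major keys, so the destination is Eb major.
Check: the diatonic triads of Eb major are Eb (I), Fm (ii), Gm (iii), Ab (IV), Bb (V), Cm (vi), Ddim (vii°) — Ab is indeed IV.

Eb major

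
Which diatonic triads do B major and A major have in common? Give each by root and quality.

Triads in B major: B major (I), C♯ minor (ii), D♯ minor (iii), E major (IV), F♯ major (V), G♯ minor (vi), A♯ diminished (vii°).
Triads in A major: A major (I), B minor (ii), C♯ minor (iii), D major (IV), E major (V), F♯ minor (vi), G♯ diminished (vii°).
Shared triads with their functions: C♯ minor (ii in B major, iii in A major); E major (IV in B major, V in A major).

C♯m, E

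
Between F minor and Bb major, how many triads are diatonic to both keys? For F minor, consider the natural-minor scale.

Diatonic triads of F minor (natural minor): Fm (i), Gdim (ii°), Ab (III), Bbm (iv), Cm (v), Db (VI), Eb (VII).
Diatonic triads of Bb major: Bb (I), Cm (ii), Dm (iii), Eb (IV), F (V), Gm (vi), Adim (vii°).
Matching root and quality in both lists: Cm, Eb.
That gives 2 common triads.

2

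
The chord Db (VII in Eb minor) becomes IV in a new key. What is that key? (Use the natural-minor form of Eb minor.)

The numeral IV denotes a major triad on scale degree 4. With Db on degree 4, the tonic of the new key is Ab.
Degree 4 carries a major triad in major keys, so the destination is Ab major.
Check: the diatonic triads of Ab major are Ab (I), Bbm (ii), Cm (iii), Db (IV), Eb (V), Fm (vi), Gdim (vii°) — Db is indeed IV.

Ab major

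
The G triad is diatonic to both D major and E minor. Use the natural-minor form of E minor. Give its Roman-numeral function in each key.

IV in D major; III in E minor

The scale of D major is D E F♯ G A B C♯; G is degree 4, and the triad built there (G-B-D) is major, so it is IV.
The scale of E minor (natural minor) is E F♯ G A B C D; G is degree 3, and the triad built there (G-B-D) is major, so it is III.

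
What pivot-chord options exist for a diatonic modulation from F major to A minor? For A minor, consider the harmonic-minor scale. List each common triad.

F, Am, Dm

Triads in F major: F (I), Gm (ii), Am (iii), B♭ (IV), C (V), Dm (vi), Edim (vii°).
Triads in A minor (harmonic minor): Am (i), Bdim (ii°), Caug (III+), Dm (iv), E (V), F (VI), G♯dim (vii°).
Shared triads with their functions: F (I in F major, VI in A minor); Am (iii in F major, i in A minor); Dm (vi in F major, iv in A minor).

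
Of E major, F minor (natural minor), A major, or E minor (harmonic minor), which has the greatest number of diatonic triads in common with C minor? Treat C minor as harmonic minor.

Triads of C minor (harmonic minor): Cm (i), Ddim (ii°), Ebaug (III+), Fm (iv), G (V), Ab (VI), Bdim (vii°).
E major shares 0: none.
F minor (natural minor) shares 3: Cm, Fm, Ab.
A major shares 0: none.
E minor (harmonic minor) shares 0: none.
The most common triads (3) are shared with F minor.

F minor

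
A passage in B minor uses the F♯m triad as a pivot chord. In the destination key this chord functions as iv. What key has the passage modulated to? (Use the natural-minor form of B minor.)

The numeral iv denotes a minor triad on scale degree 4. With F♯ on degree 4, the tonic of the new key is C♯.
Degree 4 carries a minor triad in minor keys, so the destination is C♯ minor.
Check: the diatonic triads of C♯ minor (natural minor) are C♯m (i), D♯dim (ii°), E (III), F♯m (iv), G♯m (v), A (VI), B (VII) — F♯m is indeed iv.

C♯ minor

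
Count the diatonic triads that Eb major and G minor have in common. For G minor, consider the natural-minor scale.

4

Diatonic triads of Eb major: Eb (I), Fm (ii), Gm (iii), Ab (IV), Bb (V), Cm (vi), Ddim (vii°).
Diatonic triads of G minor (natural minor): Gm (i), Adim (ii°), Bb (III), Cm (iv), Dm (v), Eb (VI), F (VII).
Matching root and quality in both lists: Eb, Gm, Bb, Cm.
That gives 4 common triads.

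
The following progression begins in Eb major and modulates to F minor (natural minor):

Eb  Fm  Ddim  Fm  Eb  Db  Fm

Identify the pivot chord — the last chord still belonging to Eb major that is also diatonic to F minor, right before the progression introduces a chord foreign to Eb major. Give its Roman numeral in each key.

Eb — I in Eb major, VII in F minor

Chords diatonic to Eb major: Eb, Fm, Gm, Ab, Bb, Cm, Ddim.
Reading the progression, the first chord not in that set is Db, so the modulation leaves Eb major there.
The chord immediately before Db is Eb, which is diatonic to both keys: I in Eb major and VII in F minor.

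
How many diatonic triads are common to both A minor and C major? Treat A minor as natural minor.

Diatonic triads of A minor (natural minor): Am (i), Bdim (ii°), C (III), Dm (iv), Em (v), F (VI), G (VII).
Diatonic triads of C major: C (I), Dm (ii), Em (iii), F (IV), G (V), Am (vi), Bdim (vii°).
Matching root and quality in both lists: Am, Bdim, C, Dm, Em, F, G.
That gives 7 common triads.

7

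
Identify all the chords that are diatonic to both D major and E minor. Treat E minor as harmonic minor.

Triads in D major: D (I), Em (ii), F#m (iii), G (IV), A (V), Bm (vi), C#dim (vii°).
Triads in E minor (harmonic minor): Em (i), F#dim (ii°), Gaug (III+), Am (iv), B (V), C (VI), D#dim (vii°).
Shared triads with their functions: Em (ii in D major, i in E minor).

Em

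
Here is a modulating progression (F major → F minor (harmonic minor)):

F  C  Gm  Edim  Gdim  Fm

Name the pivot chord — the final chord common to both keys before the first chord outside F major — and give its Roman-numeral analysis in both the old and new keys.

Chords diatonic to F major: F, Gm, Am, Bb, C, Dm, Edim.
Reading the progression, the first chord not in that set is Gdim, so the modulation leaves F major there.
The chord immediately before Gdim is Edim, which is diatonic to both keys: vii° in F major and vii° in F minor.

Edim — vii° in F major, vii° in F minor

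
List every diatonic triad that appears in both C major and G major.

C, Em, G, Am

Triads in C major: C major (I), D minor (ii), E minor (iii), F major (IV), G major (V), A minor (vi), B diminished (vii°).
Triads in G major: G major (I), A minor (ii), B minor (iii), C major (IV), D major (V), E minor (vi), F# diminished (vii°).
Shared triads with their functions: C major (I in C major, IV in G major); E minor (iii in C major, vi in G major); G major (V in C major, I in G major); A minor (vi in C major, ii in G major).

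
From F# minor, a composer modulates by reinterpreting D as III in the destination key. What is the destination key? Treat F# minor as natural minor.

The numeral III denotes a major triad on scale degree 3. With D on degree 3, the tonic of the new key is B.
Degree 3 carries a major triad in natural-minor keys, so the destination is B minor.
Check: the diatonic triads of B minor (natural minor) are Bm (i), C#dim (ii°), D (III), Em (iv), F#m (v), G (VI), A (VII) — D is indeed III.

B minor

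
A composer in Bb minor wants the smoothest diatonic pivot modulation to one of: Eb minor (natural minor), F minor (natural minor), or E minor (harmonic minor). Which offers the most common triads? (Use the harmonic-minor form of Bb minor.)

Eb minor

Triads of Bb minor (harmonic minor): Bbm (i), Cdim (ii°), Dbaug (III+), Ebm (iv), F (V), Gb (VI), Adim (vii°).
Eb minor (natural minor) shares 3: Bbm, Ebm, Gb.
F minor (natural minor) shares 1: Bbm.
E minor (harmonic minor) shares 0: none.
The most common triads (3) are shared with Eb minor.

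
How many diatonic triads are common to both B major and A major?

Diatonic triads of B major: B major (I), C# minor (ii), D# minor (iii), E major (IV), F# major (V), G# minor (vi), A# diminished (vii°).
Diatonic triads of A major: A major (I), B minor (ii), C# minor (iii), D major (IV), E major (V), F# minor (vi), G# diminished (vii°).
Matching root and quality in both lists: C# minor, E major.
That gives 2 common triads.

2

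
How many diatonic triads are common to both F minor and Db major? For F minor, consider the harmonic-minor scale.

Diatonic triads of F minor (harmonic minor): F minor (i), G diminished (ii°), Ab augmented (III+), Bb minor (iv), C major (V), Db major (VI), E diminished (vii°).
Diatonic triads of Db major: Db major (I), Eb minor (ii), F minor (iii), Gb major (IV), Ab major (V), Bb minor (vi), C diminished (vii°).
Matching root and quality in both lists: F minor, Bb minor, Db major.
That gives 3 common triads.

3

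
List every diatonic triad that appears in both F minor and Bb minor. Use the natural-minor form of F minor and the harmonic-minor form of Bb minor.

Bbm

Triads in F minor (natural minor): F minor (i), G diminished (ii°), Ab major (III), Bb minor (iv), C minor (v), Db major (VI), Eb major (VII).
Triads in Bb minor (harmonic minor): Bb minor (i), C diminished (ii°), Db augmented (III+), Eb minor (iv), F major (V), Gb major (VI), A diminished (vii°).
Shared triads with their functions: Bb minor (iv in F minor, i in Bb minor).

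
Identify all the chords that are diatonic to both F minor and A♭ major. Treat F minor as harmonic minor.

Triads in F minor (harmonic minor): Fm (i), Gdim (ii°), A♭aug (III+), B♭m (iv), C (V), D♭ (VI), Edim (vii°).
Triads in A♭ major: A♭ (I), B♭m (ii), Cm (iii), D♭ (IV), E♭ (V), Fm (vi), Gdim (vii°).
Shared triads with their functions: Fm (i in F minor, vi in A♭ major); Gdim (ii° in F minor, vii° in A♭ major); B♭m (iv in F minor, ii in A♭ major); D♭ (VI in F minor, IV in A♭ major).

Fm, Gdim, B♭m, D♭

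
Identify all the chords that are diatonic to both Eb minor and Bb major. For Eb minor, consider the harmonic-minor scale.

Bb

Triads in Eb minor (harmonic minor): Ebm (i), Fdim (ii°), Gbaug (III+), Abm (iv), Bb (V), Cb (VI), Ddim (vii°).
Triads in Bb major: Bb (I), Cm (ii), Dm (iii), Eb (IV), F (V), Gm (vi), Adim (vii°).
Shared triads with their functions: Bb (V in Eb minor, I in Bb major).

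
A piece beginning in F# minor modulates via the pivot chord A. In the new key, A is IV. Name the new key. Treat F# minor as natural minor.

The numeral IV denotes a major triad on scale degree 4. With A on degree 4, the tonic of the new key is E.
Degree 4 carries a major triad in major keys, so the destination is E major.
Check: the diatonic triads of E major are E (I), F#m (ii), G#m (iii), A (IV), B (V), C#m (vi), D#dim (vii°) — A is indeed IV.

E major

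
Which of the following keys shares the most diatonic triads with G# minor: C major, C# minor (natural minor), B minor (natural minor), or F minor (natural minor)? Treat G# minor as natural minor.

Triads of G# minor (natural minor): G#m (i), A#dim (ii°), B (III), C#m (iv), D#m (v), E (VI), F# (VII).
C major shares 0: none.
C# minor (natural minor) shares 4: G#m, B, C#m, E.
B minor (natural minor) shares 0: none.
F minor (natural minor) shares 0: none.
The most common triads (4) are shared with C# minor.

C# minor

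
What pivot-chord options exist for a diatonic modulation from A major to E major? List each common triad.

A, C#m, E, F#m

Triads in A major: A (I), Bm (ii), C#m (iii), D (IV), E (V), F#m (vi), G#dim (vii°).
Triads in E major: E (I), F#m (ii), G#m (iii), A (IV), B (V), C#m (vi), D#dim (vii°).
Shared triads with their functions: A (I in A major, IV in E major); C#m (iii in A major, vi in E major); E (V in A major, I in E major); F#m (vi in A major, ii in E major).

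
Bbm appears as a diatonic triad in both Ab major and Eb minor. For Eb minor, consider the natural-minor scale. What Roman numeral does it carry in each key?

ii in Ab major; v in Eb minor

The scale of Ab major is Ab Bb C Db Eb F G; Bb is degree 2, and the triad built there (Bb-Db-F) is minor, so it is ii.
The scale of Eb minor (natural minor) is Eb F Gb Ab Bb Cb Db; Bb is degree 5, and the triad built there (Bb-Db-F) is minor, so it is v.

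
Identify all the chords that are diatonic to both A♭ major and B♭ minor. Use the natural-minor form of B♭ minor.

A♭, B♭m, D♭, Fm

Triads in A♭ major: A♭ (I), B♭m (ii), Cm (iii), D♭ (IV), E♭ (V), Fm (vi), Gdim (vii°).
Triads in B♭ minor (natural minor): B♭m (i), Cdim (ii°), D♭ (III), E♭m (iv), Fm (v), G♭ (VI), A♭ (VII).
Shared triads with their functions: A♭ (I in A♭ major, VII in B♭ minor); B♭m (ii in A♭ major, i in B♭ minor); D♭ (IV in A♭ major, III in B♭ minor); Fm (vi in A♭ major, v in B♭ minor).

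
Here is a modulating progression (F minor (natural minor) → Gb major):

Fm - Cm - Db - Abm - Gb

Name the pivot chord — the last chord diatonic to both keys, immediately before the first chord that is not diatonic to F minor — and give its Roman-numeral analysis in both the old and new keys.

Chords diatonic to F minor: Fm, Gdim, Ab, Bbm, Cm, Db, Eb.
Reading the progression, the first chord not in that set is Abm, so the modulation leaves F minor there.
The chord immediately before Abm is Db, which is diatonic to both keys: VI in F minor and V in Gb major.

Db — VI in F minor, V in Gb major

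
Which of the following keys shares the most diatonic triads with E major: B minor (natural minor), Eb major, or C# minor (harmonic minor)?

Triads of E major: E (I), F#m (ii), G#m (iii), A (IV), B (V), C#m (vi), D#dim (vii°).
B minor (natural minor) shares 2: F#m, A.
Eb major shares 0: none.
C# minor (harmonic minor) shares 4: F#m, A, C#m, D#dim.
The most common triads (4) are shared with C# minor.

C# minor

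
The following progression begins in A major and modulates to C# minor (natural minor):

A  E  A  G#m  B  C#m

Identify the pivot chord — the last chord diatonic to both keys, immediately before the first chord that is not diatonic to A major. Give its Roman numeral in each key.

A — I in A major, VI in C# minor

Chords diatonic to A major: A, Bm, C#m, D, E, F#m, G#dim.
Reading the progression, the first chord not in that set is G#m, so the modulation leaves A major there.
The chord immediately before G#m is A, which is diatonic to both keys: I in A major and VI in C# minor.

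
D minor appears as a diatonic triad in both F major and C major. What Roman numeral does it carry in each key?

The scale of F major is F G A Bb C D E; D is degree 6, and the triad built there (D-F-A) is minor, so it is vi.
The scale of C major is C D E F G A B; D is degree 2, and the triad built there (D-F-A) is minor, so it is ii.

vi in F major; ii in C major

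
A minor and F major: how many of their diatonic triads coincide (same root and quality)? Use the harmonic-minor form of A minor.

Diatonic triads of A minor (harmonic minor): Am (i), Bdim (ii°), Caug (III+), Dm (iv), E (V), F (VI), G#dim (vii°).
Diatonic triads of F major: F (I), Gm (ii), Am (iii), Bb (IV), C (V), Dm (vi), Edim (vii°).
Matching root and quality in both lists: Am, Dm, F.
That gives 3 common triads.

3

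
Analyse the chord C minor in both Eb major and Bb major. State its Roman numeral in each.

The scale of Eb major is Eb F G Ab Bb C D; C is degree 6, and the triad built there (C-Eb-G) is minor, so it is vi.
The scale of Bb major is Bb C D Eb F G A; C is degree 2, and the triad built there (C-Eb-G) is minor, so it is ii.

vi in Eb major; ii in Bb major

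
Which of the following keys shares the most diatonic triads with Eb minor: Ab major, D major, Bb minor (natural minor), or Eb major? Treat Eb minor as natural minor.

Bb minor

Triads of Eb minor (natural minor): Ebm (i), Fdim (ii°), Gb (III), Abm (iv), Bbm (v), Cb (VI), Db (VII).
Ab major shares 2: Bbm, Db.
D major shares 0: none.
Bb minor (natural minor) shares 4: Ebm, Gb, Bbm, Db.
Eb major shares 0: none.
The most common triads (4) are shared with Bb minor.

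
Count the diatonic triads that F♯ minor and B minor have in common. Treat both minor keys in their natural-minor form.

Diatonic triads of F♯ minor (natural minor): F♯ minor (i), G♯ diminished (ii°), A major (III), B minor (iv), C♯ minor (v), D major (VI), E major (VII).
Diatonic triads of B minor (natural minor): B minor (i), C♯ diminished (ii°), D major (III), E minor (iv), F♯ minor (v), G major (VI), A major (VII).
Matching root and quality in both lists: F♯ minor, A major, B minor, D major.
That gives 4 common triads.

4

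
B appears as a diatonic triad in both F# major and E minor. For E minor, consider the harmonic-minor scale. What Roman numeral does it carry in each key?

The scale of F# major is F# G# A# B C# D# E#; B is degree 4, and the triad built there (B-D#-F#) is major, so it is IV.
The scale of E minor (harmonic minor) is E F# G A B C D#; B is degree 5, and the triad built there (B-D#-F#) is major, so it is V.

IV in F# major; V in E minor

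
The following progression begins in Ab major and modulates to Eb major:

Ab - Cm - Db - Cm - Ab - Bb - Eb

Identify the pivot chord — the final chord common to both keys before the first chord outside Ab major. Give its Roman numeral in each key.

Ab — I in Ab major, IV in Eb major

Chords diatonic to Ab major: Ab, Bbm, Cm, Db, Eb, Fm, Gdim.
Reading the progression, the first chord not in that set is Bb, so the modulation leaves Ab major there.
The chord immediately before Bb is Ab, which is diatonic to both keys: I in Ab major and IV in Eb major.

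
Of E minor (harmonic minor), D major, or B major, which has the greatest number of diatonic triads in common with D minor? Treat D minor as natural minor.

E minor

Triads of D minor (natural minor): Dm (i), Edim (ii°), F (III), Gm (iv), Am (v), Bb (VI), C (VII).
E minor (harmonic minor) shares 2: Am, C.
D major shares 0: none.
B major shares 0: none.
The most common triads (2) are shared with E minor.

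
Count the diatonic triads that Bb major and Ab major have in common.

Diatonic triads of Bb major: Bb (I), Cm (ii), Dm (iii), Eb (IV), F (V), Gm (vi), Adim (vii°).
Diatonic triads of Ab major: Ab (I), Bbm (ii), Cm (iii), Db (IV), Eb (V), Fm (vi), Gdim (vii°).
Matching root and quality in both lists: Cm, Eb.
That gives 2 common triads.

2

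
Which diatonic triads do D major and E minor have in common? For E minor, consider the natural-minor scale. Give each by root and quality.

Triads in D major: D (I), Em (ii), F#m (iii), G (IV), A (V), Bm (vi), C#dim (vii°).
Triads in E minor (natural minor): Em (i), F#dim (ii°), G (III), Am (iv), Bm (v), C (VI), D (VII).
Shared triads with their functions: D (I in D major, VII in E minor); Em (ii in D major, i in E minor); G (IV in D major, III in E minor); Bm (vi in D major, v in E minor).

D, Em, G, Bm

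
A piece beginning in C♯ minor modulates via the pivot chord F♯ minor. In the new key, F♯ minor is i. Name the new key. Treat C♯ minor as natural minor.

F♯ minor

The numeral i denotes a minor triad on scale degree 1. With F♯ on degree 1, the tonic of the new key is F♯.
Degree 1 carries a minor triad in minor keys, so the destination is F♯ minor.
Check: the diatonic triads of F♯ minor (natural minor) are F♯m (i), G♯dim (ii°), A (III), Bm (iv), C♯m (v), D (VI), E (VII) — F♯ minor is indeed i.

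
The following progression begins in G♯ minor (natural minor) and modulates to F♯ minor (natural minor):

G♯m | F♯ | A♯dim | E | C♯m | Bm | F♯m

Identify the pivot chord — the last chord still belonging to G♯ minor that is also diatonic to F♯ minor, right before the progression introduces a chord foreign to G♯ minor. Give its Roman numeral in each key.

Chords diatonic to G♯ minor: G♯m, A♯dim, B, C♯m, D♯m, E, F♯.
Reading the progression, the first chord not in that set is Bm, so the modulation leaves G♯ minor there.
The chord immediately before Bm is C♯m, which is diatonic to both keys: iv in G♯ minor and v in F♯ minor.

C♯m — iv in G♯ minor, v in F♯ minor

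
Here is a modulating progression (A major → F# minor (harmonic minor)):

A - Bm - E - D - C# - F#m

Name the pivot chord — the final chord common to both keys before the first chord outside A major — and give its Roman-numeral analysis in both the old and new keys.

D — IV in A major, VI in F# minor

Chords diatonic to A major: A, Bm, C#m, D, E, F#m, G#dim.
Reading the progression, the first chord not in that set is C#, so the modulation leaves A major there.
The chord immediately before C# is D, which is diatonic to both keys: IV in A major and VI in F# minor.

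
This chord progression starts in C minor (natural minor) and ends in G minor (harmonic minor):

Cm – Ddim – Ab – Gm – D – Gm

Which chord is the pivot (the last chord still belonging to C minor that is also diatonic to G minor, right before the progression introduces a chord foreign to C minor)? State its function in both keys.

Gm — v in C minor, i in G minor

Chords diatonic to C minor: Cm, Ddim, Eb, Fm, Gm, Ab, Bb.
Reading the progression, the first chord not in that set is D, so the modulation leaves C minor there.
The chord immediately before D is Gm, which is diatonic to both keys: v in C minor and i in G minor.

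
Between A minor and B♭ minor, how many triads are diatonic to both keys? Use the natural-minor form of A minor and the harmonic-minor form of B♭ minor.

Diatonic triads of A minor (natural minor): A minor (i), B diminished (ii°), C major (III), D minor (iv), E minor (v), F major (VI), G major (VII).
Diatonic triads of B♭ minor (harmonic minor): B♭ minor (i), C diminished (ii°), D♭ augmented (III+), E♭ minor (iv), F major (V), G♭ major (VI), A diminished (vii°).
Matching root and quality in both lists: F major.
That gives 1 common triad.

1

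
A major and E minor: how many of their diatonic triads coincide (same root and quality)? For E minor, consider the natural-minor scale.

Diatonic triads of A major: A (I), Bm (ii), C#m (iii), D (IV), E (V), F#m (vi), G#dim (vii°).
Diatonic triads of E minor (natural minor): Em (i), F#dim (ii°), G (III), Am (iv), Bm (v), C (VI), D (VII).
Matching root and quality in both lists: Bm, D.
That gives 2 common triads.

2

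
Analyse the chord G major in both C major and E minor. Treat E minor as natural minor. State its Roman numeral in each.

The scale of C major is C D E F G A B; G is degree 5, and the triad built there (G-B-D) is major, so it is V.
The scale of E minor (natural minor) is E F# G A B C D; G is degree 3, and the triad built there (G-B-D) is major, so it is III.

V in C major; III in E minor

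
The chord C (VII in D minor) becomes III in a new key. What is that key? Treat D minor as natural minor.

The numeral III denotes a major triad on scale degree 3. With C on degree 3, the tonic of the new key is A.
Degree 3 carries a major triad in natural-minor keys, so the destination is A minor.
Check: the diatonic triads of A minor (natural minor) are Am (i), Bdim (ii°), C (III), Dm (iv), Em (v), F (VI), G (VII) — C is indeed III.

A minor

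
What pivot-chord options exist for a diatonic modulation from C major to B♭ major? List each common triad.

Dm, F

Triads in C major: C (I), Dm (ii), Em (iii), F (IV), G (V), Am (vi), Bdim (vii°).
Triads in B♭ major: B♭ (I), Cm (ii), Dm (iii), E♭ (IV), F (V), Gm (vi), Adim (vii°).
Shared triads with their functions: Dm (ii in C major, iii in B♭ major); F (IV in C major, V in B♭ major).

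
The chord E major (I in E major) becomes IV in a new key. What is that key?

B major

The numeral IV denotes a major triad on scale degree 4. With E on degree 4, the tonic of the new key is B.
Degree 4 carries a major triad in major keys, so the destination is B major.
Check: the diatonic triads of B major are B (I), C#m (ii), D#m (iii), E (IV), F# (V), G#m (vi), A#dim (vii°) — E major is indeed IV.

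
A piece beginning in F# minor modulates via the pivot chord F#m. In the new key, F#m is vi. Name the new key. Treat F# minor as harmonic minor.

A major

The numeral vi denotes a minor triad on scale degree 6. With F# on degree 6, the tonic of the new key is A.
Degree 6 carries a minor triad in major keys, so the destination is A major.
Check: the diatonic triads of A major are A (I), Bm (ii), C#m (iii), D (IV), E (V), F#m (vi), G#dim (vii°) — F#m is indeed vi.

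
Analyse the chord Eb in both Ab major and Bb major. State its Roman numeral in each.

The scale of Ab major is Ab Bb C Db Eb F G; Eb is degree 5, and the triad built there (Eb-G-Bb) is major, so it is V.
The scale of Bb major is Bb C D Eb F G A; Eb is degree 4, and the triad built there (Eb-G-Bb) is major, so it is IV.

V in Ab major; IV in Bb major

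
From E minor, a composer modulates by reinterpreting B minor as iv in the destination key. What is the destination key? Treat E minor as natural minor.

The numeral iv denotes a minor triad on scale degree 4. With B on degree 4, the tonic of the new key is F♯.
Degree 4 carries a minor triad in minor keys, so the destination is F♯ minor.
Check: the diatonic triads of F♯ minor (natural minor) are F♯m (i), G♯dim (ii°), A (III), Bm (iv), C♯m (v), D (VI), E (VII) — B minor is indeed iv.

F♯ minor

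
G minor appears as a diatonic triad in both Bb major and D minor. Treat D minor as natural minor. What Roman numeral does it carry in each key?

vi in Bb major; iv in D minor

The scale of Bb major is Bb C D Eb F G A; G is degree 6, and the triad built there (G-Bb-D) is minor, so it is vi.
The scale of D minor (natural minor) is D E F G A Bb C; G is degree 4, and the triad built there (G-Bb-D) is minor, so it is iv.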